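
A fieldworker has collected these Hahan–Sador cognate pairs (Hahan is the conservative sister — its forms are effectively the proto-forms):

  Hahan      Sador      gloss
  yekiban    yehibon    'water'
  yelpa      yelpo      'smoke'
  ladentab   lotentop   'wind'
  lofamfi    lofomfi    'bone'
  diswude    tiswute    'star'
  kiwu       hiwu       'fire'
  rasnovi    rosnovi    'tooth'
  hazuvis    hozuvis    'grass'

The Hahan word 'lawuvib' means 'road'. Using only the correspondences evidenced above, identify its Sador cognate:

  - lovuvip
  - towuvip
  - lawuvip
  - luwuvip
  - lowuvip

ladentab ~ lotentop, rasnovi ~ rosnovi — Hahan a corresponds to Sador o after a consonant, before a consonant other than r, m, n, p, b, f, v.
ladentab ~ lotentop — Hahan b corresponds to Sador p word-finally.
Applying these to Hahan 'lawuvib':
  lawuvib → lowuvib   (a→o after a consonant, before a consonant other than r, m, n, p, b, f, v)
  lowuvib → lowuvip   (b→p word-finally)
So the Sador cognate is 'lowuvip'.

lowuvip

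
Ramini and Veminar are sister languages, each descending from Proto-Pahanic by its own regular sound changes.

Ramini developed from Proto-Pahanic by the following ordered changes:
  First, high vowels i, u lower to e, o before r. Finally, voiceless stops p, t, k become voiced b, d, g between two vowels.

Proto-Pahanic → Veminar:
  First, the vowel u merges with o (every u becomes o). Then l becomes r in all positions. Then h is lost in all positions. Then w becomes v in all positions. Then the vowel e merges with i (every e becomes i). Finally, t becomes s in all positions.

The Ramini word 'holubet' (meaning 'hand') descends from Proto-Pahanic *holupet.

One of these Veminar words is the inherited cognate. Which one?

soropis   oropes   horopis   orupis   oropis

Veminar: start from *holupet.
  rule 1 (vowel merger): holupet → holopet
  rule 2 (unconditioned shift): holopet → horopet
  rule 3 (h-loss): horopet → oropet
  rule 4: no change — oropet
  rule 5 (vowel merger): oropet → oropit
  rule 6 (unconditioned shift): oropit → oropis
  ⇒ Veminar oropis

oropis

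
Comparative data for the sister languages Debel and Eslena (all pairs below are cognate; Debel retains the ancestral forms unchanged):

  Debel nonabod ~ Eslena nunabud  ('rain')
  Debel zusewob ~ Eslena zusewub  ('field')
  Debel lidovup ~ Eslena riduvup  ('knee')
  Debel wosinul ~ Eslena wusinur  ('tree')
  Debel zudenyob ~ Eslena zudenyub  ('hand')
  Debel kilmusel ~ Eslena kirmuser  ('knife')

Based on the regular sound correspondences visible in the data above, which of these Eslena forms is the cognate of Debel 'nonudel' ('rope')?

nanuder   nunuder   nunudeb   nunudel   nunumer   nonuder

nonabod ~ nunabud — Debel o corresponds to Eslena u after a consonant, before a nasal.
wosinul ~ wusinur, kilmusel ~ kirmuser — Debel l corresponds to Eslena r word-finally.
Applying these to Debel 'nonudel':
  nonudel → nunudel   (o→u after a consonant, before a nasal)
  nunudel → nunuder   (l→r word-finally)
So the Eslena cognate is 'nunuder'.

nunuder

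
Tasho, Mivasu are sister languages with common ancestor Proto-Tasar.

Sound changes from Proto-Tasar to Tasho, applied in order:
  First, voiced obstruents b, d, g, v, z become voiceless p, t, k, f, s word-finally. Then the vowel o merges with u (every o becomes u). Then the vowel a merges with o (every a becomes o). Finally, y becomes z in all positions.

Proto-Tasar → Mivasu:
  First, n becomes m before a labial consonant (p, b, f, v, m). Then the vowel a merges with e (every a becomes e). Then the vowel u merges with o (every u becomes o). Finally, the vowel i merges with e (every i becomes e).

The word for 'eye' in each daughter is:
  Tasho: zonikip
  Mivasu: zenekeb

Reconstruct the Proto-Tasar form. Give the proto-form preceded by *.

*zanikib

Position 4: Tasho has i, Mivasu has e. Tasho preserves i here (none of its changes turn any other segment into i), so the proto-segment is *i.
Position 6: Tasho has i, Mivasu has e. Tasho preserves i here (none of its changes turn any other segment into i), so the proto-segment is *i.
Position 7: Tasho has p, Mivasu has b. Mivasu preserves b here (none of its changes turn any other segment into b), so the proto-segment is *b.
Verify the candidate proto-form against each daughter:
Tasho: *zanikib
  zanikib → zanikip   [final devoicing]
  zanikip (rule 2 does not apply)
  zanikip → zonikip   [vowel merger]
  zonikip (rule 4 does not apply)
  giving Tasho zonikip.
Mivasu: *zanikib > zenikib > zenekeb  (by vowel merger, vowel merger)
No other proto-form is consistent with every reflex, so the reconstruction is *zanikib.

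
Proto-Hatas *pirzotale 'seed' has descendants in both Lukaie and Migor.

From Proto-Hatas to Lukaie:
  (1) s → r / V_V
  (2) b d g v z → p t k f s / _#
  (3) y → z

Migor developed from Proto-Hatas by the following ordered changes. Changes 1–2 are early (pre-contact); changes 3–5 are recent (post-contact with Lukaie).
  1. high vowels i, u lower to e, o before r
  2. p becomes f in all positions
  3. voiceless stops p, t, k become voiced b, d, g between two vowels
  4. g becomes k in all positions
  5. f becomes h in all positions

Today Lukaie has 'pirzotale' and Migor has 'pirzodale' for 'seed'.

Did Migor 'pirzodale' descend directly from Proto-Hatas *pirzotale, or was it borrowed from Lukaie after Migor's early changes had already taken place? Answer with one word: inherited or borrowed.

If inherited, *pirzotale would pass through all of Migor's changes:
Migor: start from *pirzotale.
  rule 1 (pre-rhotic lowering): pirzotale → perzotale
  rule 2 (unconditioned shift): perzotale → ferzotale
  rule 3 (intervocalic voicing): ferzotale → ferzodale
  rule 4: no change — ferzodale
  rule 5 (unconditioned shift): ferzodale → herzodale
  ⇒ Migor herzodale
If borrowed from Lukaie 'pirzotale' after the early changes, it would undergo only the recent ones:
  rule 3 (intervocalic voicing): pirzotale → pirzodale
  rule 4 (unconditioned shift): no change (pirzodale)
  rule 5 (unconditioned shift): no change (pirzodale)
  ⇒ as a loan: pirzodale
Migor 'pirzodale' matches the loan outcome 'pirzodale', not the inherited 'herzodale' — it skipped the early Migor changes, so it was borrowed from Lukaie.

borrowed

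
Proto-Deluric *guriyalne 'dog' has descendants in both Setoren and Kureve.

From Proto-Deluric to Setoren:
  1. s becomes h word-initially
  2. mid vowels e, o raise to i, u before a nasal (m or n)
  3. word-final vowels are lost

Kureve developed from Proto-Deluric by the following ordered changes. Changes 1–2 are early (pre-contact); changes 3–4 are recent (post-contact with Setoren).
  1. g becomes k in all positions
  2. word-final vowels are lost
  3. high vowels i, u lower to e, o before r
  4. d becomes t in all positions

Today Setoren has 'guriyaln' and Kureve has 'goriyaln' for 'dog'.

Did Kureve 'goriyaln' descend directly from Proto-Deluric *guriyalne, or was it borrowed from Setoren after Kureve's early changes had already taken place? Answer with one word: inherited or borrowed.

borrowed

If inherited, *guriyalne would pass through all of Kureve's changes:
Kureve: *guriyalne > kuriyalne > kuriyaln > koriyaln  (by unconditioned shift, apocope, pre-rhotic lowering)
If borrowed from Setoren 'guriyaln' after the early changes, it would undergo only the recent ones:
  rule 3 (pre-rhotic lowering): guriyaln → goriyaln
  rule 4 (unconditioned shift): no change (goriyaln)
  ⇒ as a loan: goriyaln
Kureve 'goriyaln' matches the loan outcome 'goriyaln', not the inherited 'koriyaln' — it skipped the early Kureve changes, so it was borrowed from Setoren.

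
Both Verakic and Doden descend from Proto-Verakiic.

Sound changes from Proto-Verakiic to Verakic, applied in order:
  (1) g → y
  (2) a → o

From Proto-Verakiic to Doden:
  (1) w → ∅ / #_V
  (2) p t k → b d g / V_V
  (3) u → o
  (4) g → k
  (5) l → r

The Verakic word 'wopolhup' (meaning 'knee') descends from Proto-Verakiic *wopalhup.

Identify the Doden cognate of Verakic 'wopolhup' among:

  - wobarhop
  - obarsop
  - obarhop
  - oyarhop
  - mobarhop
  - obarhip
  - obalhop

obarhop

Doden: *wopalhup > opalhup > obalhup > obalhop > obarhop  (by glide loss, intervocalic voicing, vowel merger, unconditioned shift)
Only 'obarhop' matches the regular Doden development of *wopalhup.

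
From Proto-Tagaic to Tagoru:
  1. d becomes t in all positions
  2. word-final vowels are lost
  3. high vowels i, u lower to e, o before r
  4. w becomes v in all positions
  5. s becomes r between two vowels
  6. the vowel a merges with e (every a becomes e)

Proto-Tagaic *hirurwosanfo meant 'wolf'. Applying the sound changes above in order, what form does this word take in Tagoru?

herorvorenf

Tagoru: *hirurwosanfo
  hirurwosanfo (rule 1 does not apply)
  hirurwosanfo → hirurwosanf   [apocope]
  hirurwosanf → herorwosanf   [pre-rhotic lowering]
  herorwosanf → herorvosanf   [unconditioned shift]
  herorvosanf → herorvoranf   [rhotacism]
  herorvoranf → herorvorenf   [vowel merger]
  giving Tagoru herorvorenf.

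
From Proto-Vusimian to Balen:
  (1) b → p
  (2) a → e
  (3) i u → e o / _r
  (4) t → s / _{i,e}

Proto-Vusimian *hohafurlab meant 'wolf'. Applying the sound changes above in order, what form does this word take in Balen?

Balen: start from *hohafurlab.
  rule 1 (unconditioned shift): hohafurlab → hohafurlap
  rule 2 (vowel merger): hohafurlap → hohefurlep
  rule 3 (pre-rhotic lowering): hohefurlep → hoheforlep
  rule 4: no change — hoheforlep
  ⇒ Balen hoheforlep

hoheforlep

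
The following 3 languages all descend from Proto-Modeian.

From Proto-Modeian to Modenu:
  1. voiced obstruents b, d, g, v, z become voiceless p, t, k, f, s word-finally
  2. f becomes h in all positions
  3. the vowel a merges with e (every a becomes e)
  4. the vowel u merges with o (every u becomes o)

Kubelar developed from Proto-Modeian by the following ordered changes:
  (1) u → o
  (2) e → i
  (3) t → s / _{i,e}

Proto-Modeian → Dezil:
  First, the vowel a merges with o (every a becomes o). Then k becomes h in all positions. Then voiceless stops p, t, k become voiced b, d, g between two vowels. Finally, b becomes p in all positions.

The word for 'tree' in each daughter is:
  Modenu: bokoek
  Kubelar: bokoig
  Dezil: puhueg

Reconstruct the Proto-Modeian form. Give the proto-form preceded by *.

Position 5: Modenu has e, Kubelar has i, Dezil has e. Dezil preserves e here (none of its changes turn any other segment into e), so the proto-segment is *e.
Position 1: Modenu has b, Kubelar has b, Dezil has p. Modenu preserves b here (none of its changes turn any other segment into b), so the proto-segment is *b.
Position 4: Modenu has o, Kubelar has o, Dezil has u. Dezil preserves u here (none of its changes turn any other segment into u), so the proto-segment is *u.
This points to *bukueg. Verify forward in each daughter:
Modenu: *bukueg > bukuek > bokoek  (by final devoicing, vowel merger)
Kubelar: start from *bukueg.
  rule 1 (vowel merger): bukueg → bokoeg
  rule 2 (vowel merger): bokoeg → bokoig
  rule 3: no change — bokoig
  ⇒ Kubelar bokoig
Dezil: *bukueg
  bukueg (rule 1 does not apply)
  bukueg → buhueg   [unconditioned shift]
  buhueg (rule 3 does not apply)
  buhueg → puhueg   [unconditioned shift]
  giving Dezil puhueg.
*bukueg is the unique common source.

*bukueg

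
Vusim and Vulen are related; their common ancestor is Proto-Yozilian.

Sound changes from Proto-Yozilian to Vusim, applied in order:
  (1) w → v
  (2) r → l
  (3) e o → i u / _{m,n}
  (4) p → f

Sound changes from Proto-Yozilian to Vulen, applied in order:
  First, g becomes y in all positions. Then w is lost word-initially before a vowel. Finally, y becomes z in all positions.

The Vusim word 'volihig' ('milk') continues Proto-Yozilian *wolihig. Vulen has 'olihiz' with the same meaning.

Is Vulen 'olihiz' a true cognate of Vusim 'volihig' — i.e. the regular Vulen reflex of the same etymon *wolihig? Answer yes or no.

yes

Derive the expected Vulen reflex of *wolihig:
Vulen: *wolihig > wolihiy > olihiy > olihiz  (by unconditioned shift, glide loss, unconditioned shift)
Vulen 'olihiz' matches the regular reflex exactly, so the pair is cognate.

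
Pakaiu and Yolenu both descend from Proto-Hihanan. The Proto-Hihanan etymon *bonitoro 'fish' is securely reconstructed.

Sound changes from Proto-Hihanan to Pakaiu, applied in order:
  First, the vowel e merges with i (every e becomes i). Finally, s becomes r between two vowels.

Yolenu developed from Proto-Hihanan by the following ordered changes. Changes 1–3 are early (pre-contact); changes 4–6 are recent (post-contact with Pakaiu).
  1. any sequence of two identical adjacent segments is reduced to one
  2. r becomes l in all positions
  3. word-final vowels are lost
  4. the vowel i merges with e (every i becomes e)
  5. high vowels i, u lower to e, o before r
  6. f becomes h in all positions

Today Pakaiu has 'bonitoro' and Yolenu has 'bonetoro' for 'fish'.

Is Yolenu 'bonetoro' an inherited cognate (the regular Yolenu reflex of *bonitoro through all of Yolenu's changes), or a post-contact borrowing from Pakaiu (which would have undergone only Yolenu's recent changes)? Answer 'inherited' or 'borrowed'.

If inherited, *bonitoro would pass through all of Yolenu's changes:
Yolenu: start from *bonitoro.
  rule 1: no change — bonitoro
  rule 2 (unconditioned shift): bonitoro → bonitolo
  rule 3 (apocope): bonitolo → bonitol
  rule 4 (vowel merger): bonitol → bonetol
  rule 5: no change — bonetol
  rule 6: no change — bonetol
  ⇒ Yolenu bonetol
If borrowed from Pakaiu 'bonitoro' after the early changes, it would undergo only the recent ones:
  rule 4 (vowel merger): bonitoro → bonetoro
  rule 5 (pre-rhotic lowering): no change (bonetoro)
  rule 6 (unconditioned shift): no change (bonetoro)
  ⇒ as a loan: bonetoro
Yolenu 'bonetoro' matches the loan outcome 'bonetoro', not the inherited 'bonetol' — it skipped the early Yolenu changes, so it was borrowed from Pakaiu.

borrowed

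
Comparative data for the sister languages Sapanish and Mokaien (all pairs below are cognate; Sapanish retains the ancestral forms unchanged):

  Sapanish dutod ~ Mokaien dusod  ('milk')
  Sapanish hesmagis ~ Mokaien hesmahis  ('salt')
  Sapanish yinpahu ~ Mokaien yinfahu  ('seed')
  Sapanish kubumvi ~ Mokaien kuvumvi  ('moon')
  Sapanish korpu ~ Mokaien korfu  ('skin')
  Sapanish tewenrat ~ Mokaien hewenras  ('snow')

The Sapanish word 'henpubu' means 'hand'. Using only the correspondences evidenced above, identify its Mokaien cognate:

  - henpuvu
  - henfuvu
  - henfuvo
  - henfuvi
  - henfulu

korpu ~ korfu — Sapanish p corresponds to Mokaien f after a consonant, before a back vowel.
kubumvi ~ kuvumvi — Sapanish b corresponds to Mokaien v between vowels (before a back vowel).
Applying these to Sapanish 'henpubu':
  henpubu → henfubu   (p→f after a consonant, before a back vowel)
  henfubu → henfuvu   (b→v between vowels (before a back vowel))
So the Mokaien cognate is 'henfuvu'.

henfuvu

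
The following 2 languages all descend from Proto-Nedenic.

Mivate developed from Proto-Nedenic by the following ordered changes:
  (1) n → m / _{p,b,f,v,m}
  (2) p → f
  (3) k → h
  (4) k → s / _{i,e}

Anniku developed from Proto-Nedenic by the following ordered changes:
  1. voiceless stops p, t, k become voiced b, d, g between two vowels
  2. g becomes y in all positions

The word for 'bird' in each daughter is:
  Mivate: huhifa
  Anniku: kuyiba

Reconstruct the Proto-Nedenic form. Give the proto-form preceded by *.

Position 5: Mivate has f, Anniku has b. Taking the neighbouring segments as reconstructed: Mivate f could go back to *p or *f; Anniku b could go back to *p or *b — the one source consistent with every daughter is *p.
Position 1: Mivate has h, Anniku has k. Anniku preserves k here (none of its changes turn any other segment into k), so the proto-segment is *k.
Position 3: Mivate has h, Anniku has y. Taking the neighbouring segments as reconstructed: Mivate h could go back to *k or *h; Anniku y could go back to *k or *g or *y — the one source consistent with every daughter is *k.
The remaining positions agree across the daughters. Check the candidate against every language:
Mivate: *kukipa
  kukipa (rule 1 does not apply)
  kukipa → kukifa   [unconditioned shift]
  kukifa → huhifa   [unconditioned shift]
  huhifa (rule 4 does not apply)
  giving Mivate huhifa.
Anniku: start from *kukipa.
  rule 1 (intervocalic voicing): kukipa → kugiba
  rule 2 (unconditioned shift): kugiba → kuyiba
  ⇒ Anniku kuyiba
*kukipa is the unique common source.

*kukipa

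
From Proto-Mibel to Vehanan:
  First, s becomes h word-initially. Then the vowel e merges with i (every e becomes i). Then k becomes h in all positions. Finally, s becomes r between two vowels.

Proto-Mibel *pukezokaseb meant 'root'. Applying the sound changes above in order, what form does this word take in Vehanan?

puhizoharib

Vehanan: *pukezokaseb > pukizokasib > puhizohasib > puhizoharib  (by vowel merger, unconditioned shift, rhotacism)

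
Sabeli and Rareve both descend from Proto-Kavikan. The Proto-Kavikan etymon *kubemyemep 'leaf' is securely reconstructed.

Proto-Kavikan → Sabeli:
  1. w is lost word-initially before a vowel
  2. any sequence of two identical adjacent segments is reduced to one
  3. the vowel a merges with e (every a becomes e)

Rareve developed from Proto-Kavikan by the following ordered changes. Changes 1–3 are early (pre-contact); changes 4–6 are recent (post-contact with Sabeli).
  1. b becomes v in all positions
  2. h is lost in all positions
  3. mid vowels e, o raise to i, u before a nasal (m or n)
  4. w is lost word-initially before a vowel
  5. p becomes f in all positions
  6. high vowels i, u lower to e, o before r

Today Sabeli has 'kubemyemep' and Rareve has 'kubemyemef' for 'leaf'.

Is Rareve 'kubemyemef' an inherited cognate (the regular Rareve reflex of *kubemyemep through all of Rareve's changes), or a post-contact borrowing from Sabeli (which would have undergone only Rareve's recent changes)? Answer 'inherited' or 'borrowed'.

borrowed

If inherited, *kubemyemep would pass through all of Rareve's changes:
Rareve: *kubemyemep
  kubemyemep → kuvemyemep   [unconditioned shift]
  kuvemyemep (rule 2 does not apply)
  kuvemyemep → kuvimyimep   [pre-nasal raising]
  kuvimyimep (rule 4 does not apply)
  kuvimyimep → kuvimyimef   [unconditioned shift]
  kuvimyimef (rule 6 does not apply)
  giving Rareve kuvimyimef.
If borrowed from Sabeli 'kubemyemep' after the early changes, it would undergo only the recent ones:
  rule 4 (glide loss): no change (kubemyemep)
  rule 5 (unconditioned shift): kubemyemep → kubemyemef
  rule 6 (pre-rhotic lowering): no change (kubemyemef)
  ⇒ as a loan: kubemyemef
Rareve 'kubemyemef' matches the loan outcome 'kubemyemef', not the inherited 'kuvimyimef' — it skipped the early Rareve changes, so it was borrowed from Sabeli.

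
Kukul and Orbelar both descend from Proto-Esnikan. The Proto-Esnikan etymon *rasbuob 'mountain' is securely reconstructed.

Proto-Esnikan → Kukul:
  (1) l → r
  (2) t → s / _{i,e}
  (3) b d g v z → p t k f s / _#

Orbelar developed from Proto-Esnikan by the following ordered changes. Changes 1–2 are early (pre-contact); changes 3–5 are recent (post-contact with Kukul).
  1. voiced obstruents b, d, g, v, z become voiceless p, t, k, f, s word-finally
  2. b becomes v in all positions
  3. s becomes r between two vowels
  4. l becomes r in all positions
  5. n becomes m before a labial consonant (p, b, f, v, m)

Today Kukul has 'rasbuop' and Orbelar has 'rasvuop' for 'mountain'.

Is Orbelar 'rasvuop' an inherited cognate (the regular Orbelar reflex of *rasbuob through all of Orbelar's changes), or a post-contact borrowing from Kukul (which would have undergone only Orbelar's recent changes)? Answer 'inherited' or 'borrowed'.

inherited

If inherited, *rasbuob would pass through all of Orbelar's changes:
Orbelar: start from *rasbuob.
  rule 1 (final devoicing): rasbuob → rasbuop
  rule 2 (unconditioned shift): rasbuop → rasvuop
  rule 3: no change — rasvuop
  rule 4: no change — rasvuop
  rule 5: no change — rasvuop
  ⇒ Orbelar rasvuop
If borrowed from Kukul 'rasbuop' after the early changes, it would undergo only the recent ones:
  rule 3 (rhotacism): no change (rasbuop)
  rule 4 (unconditioned shift): no change (rasbuop)
  rule 5 (nasal place assimilation): no change (rasbuop)
  ⇒ as a loan: rasbuop
Orbelar 'rasvuop' matches the inherited outcome exactly, so it is an inherited cognate, not a loan.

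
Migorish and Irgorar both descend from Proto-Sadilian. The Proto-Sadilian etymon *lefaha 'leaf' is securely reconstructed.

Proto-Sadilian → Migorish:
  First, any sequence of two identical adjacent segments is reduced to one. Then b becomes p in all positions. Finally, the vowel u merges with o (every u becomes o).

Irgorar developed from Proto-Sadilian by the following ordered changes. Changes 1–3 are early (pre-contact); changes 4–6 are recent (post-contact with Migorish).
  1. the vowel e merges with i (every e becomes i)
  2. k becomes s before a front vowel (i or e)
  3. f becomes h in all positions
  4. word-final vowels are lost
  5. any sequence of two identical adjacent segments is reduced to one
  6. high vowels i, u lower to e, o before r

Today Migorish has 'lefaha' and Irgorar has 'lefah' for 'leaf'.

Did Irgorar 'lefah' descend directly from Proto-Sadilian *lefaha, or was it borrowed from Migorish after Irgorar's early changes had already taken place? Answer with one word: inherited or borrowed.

borrowed

If inherited, *lefaha would pass through all of Irgorar's changes:
Irgorar: start from *lefaha.
  rule 1 (vowel merger): lefaha → lifaha
  rule 2: no change — lifaha
  rule 3 (unconditioned shift): lifaha → lihaha
  rule 4 (apocope): lihaha → lihah
  rule 5: no change — lihah
  rule 6: no change — lihah
  ⇒ Irgorar lihah
If borrowed from Migorish 'lefaha' after the early changes, it would undergo only the recent ones:
  rule 4 (apocope): lefaha → lefah
  rule 5 (degemination): no change (lefah)
  rule 6 (pre-rhotic lowering): no change (lefah)
  ⇒ as a loan: lefah
Irgorar 'lefah' matches the loan outcome 'lefah', not the inherited 'lihah' — it skipped the early Irgorar changes, so it was borrowed from Migorish.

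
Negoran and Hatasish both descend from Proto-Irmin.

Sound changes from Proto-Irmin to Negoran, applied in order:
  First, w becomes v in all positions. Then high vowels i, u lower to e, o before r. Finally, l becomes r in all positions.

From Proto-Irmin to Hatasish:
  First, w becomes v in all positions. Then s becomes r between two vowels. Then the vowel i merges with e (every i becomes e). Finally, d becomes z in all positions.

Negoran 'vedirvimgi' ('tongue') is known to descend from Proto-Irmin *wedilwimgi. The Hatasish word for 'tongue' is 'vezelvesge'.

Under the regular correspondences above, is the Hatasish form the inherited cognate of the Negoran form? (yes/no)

Derive the expected Hatasish reflex of *wedilwimgi:
Hatasish: start from *wedilwimgi.
  rule 1 (unconditioned shift): wedilwimgi → vedilvimgi
  rule 2: no change — vedilvimgi
  rule 3 (vowel merger): vedilvimgi → vedelvemge
  rule 4 (unconditioned shift): vedelvemge → vezelvemge
  ⇒ Hatasish vezelvemge
The regular Hatasish reflex would be 'vezelvemge', but the attested form is 'vezelvesge'. The correspondence is irregular, so they are not cognates (the Hatasish form has a different source).

no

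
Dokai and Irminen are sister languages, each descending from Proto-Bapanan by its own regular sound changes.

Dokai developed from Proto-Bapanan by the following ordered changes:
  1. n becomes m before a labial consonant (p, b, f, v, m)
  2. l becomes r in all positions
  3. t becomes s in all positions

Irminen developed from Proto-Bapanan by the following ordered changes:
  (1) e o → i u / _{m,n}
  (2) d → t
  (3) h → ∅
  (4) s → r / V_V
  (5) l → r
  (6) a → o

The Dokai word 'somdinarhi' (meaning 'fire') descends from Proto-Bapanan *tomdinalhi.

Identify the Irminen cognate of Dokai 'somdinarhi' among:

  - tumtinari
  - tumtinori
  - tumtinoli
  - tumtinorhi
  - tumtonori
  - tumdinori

Irminen: start from *tomdinalhi.
  rule 1 (pre-nasal raising): tomdinalhi → tumdinalhi
  rule 2 (unconditioned shift): tumdinalhi → tumtinalhi
  rule 3 (h-loss): tumtinalhi → tumtinali
  rule 4: no change — tumtinali
  rule 5 (unconditioned shift): tumtinali → tumtinari
  rule 6 (vowel merger): tumtinari → tumtinori
  ⇒ Irminen tumtinori

tumtinori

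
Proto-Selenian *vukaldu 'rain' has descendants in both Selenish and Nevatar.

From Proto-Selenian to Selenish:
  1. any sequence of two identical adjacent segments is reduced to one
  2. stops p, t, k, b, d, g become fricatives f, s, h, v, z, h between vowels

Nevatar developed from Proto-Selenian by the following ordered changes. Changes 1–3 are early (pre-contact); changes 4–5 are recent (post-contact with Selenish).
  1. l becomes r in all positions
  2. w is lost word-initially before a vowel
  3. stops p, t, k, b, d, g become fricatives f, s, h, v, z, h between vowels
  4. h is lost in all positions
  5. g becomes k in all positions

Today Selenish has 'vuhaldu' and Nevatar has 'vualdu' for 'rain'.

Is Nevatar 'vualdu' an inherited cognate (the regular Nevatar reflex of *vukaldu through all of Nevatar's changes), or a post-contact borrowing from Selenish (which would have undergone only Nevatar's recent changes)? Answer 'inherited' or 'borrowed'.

borrowed

If inherited, *vukaldu would pass through all of Nevatar's changes:
Nevatar: *vukaldu > vukardu > vuhardu > vuardu  (by unconditioned shift, intervocalic lenition, h-loss)
If borrowed from Selenish 'vuhaldu' after the early changes, it would undergo only the recent ones:
  rule 4 (h-loss): vuhaldu → vualdu
  rule 5 (unconditioned shift): no change (vualdu)
  ⇒ as a loan: vualdu
Nevatar 'vualdu' matches the loan outcome 'vualdu', not the inherited 'vuardu' — it skipped the early Nevatar changes, so it was borrowed from Selenish.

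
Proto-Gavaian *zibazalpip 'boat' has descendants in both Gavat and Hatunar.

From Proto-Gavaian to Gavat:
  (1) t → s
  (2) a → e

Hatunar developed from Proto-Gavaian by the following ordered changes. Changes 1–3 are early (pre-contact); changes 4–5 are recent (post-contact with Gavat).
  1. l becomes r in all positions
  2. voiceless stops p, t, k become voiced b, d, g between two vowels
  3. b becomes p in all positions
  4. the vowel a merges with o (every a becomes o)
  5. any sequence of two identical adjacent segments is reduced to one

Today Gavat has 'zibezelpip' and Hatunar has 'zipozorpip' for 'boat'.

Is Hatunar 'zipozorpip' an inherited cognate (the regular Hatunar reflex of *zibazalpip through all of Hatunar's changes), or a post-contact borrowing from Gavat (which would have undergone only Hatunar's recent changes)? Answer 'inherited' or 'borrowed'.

inherited

If inherited, *zibazalpip would pass through all of Hatunar's changes:
Hatunar: *zibazalpip
  zibazalpip → zibazarpip   [unconditioned shift]
  zibazarpip (rule 2 does not apply)
  zibazarpip → zipazarpip   [unconditioned shift]
  zipazarpip → zipozorpip   [vowel merger]
  zipozorpip (rule 5 does not apply)
  giving Hatunar zipozorpip.
If borrowed from Gavat 'zibezelpip' after the early changes, it would undergo only the recent ones:
  rule 4 (vowel merger): no change (zibezelpip)
  rule 5 (degemination): no change (zibezelpip)
  ⇒ as a loan: zibezelpip
Hatunar 'zipozorpip' matches the inherited outcome exactly, so it is an inherited cognate, not a loan.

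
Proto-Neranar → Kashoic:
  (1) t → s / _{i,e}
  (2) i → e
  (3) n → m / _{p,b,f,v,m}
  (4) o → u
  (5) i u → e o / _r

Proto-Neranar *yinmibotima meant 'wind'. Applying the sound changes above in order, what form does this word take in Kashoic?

yemmebusema

Kashoic: *yinmibotima > yinmibosima > yenmebosema > yemmebosema > yemmebusema  (by palatalisation, vowel merger, nasal place assimilation, vowel merger)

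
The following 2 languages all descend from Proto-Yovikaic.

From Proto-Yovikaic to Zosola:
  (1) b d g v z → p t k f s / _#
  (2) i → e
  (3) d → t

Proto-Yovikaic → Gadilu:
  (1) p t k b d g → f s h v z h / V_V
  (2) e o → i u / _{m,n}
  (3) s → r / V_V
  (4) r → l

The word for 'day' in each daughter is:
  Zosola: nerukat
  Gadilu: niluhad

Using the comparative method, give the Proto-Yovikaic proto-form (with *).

Position 7: Zosola has t, Gadilu has d. Gadilu preserves d here (none of its changes turn any other segment into d), so the proto-segment is *d.
Position 2: Zosola has e, Gadilu has i. Taking the neighbouring segments as reconstructed: Zosola e could go back to *e or *i; Gadilu i can only go back to *i — the one source consistent with every daughter is *i.
Verify the candidate proto-form against each daughter:
Zosola: *nirukad > nirukat > nerukat  (by final devoicing, vowel merger)
Gadilu: *nirukad
  nirukad → niruhad   [intervocalic lenition]
  niruhad (rule 2 does not apply)
  niruhad (rule 3 does not apply)
  niruhad → niluhad   [unconditioned shift]
  giving Gadilu niluhad.
*nirukad is the unique common source.

*nirukad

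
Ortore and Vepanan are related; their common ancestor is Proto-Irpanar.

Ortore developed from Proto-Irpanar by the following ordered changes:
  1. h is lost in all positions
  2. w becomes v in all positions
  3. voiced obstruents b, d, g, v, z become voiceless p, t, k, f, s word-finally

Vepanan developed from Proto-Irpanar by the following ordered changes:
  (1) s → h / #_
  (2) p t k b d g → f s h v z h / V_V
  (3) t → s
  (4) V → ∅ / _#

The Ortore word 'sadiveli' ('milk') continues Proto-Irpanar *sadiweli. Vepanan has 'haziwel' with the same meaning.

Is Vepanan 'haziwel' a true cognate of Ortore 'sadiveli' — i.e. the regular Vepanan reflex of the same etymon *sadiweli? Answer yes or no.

yes

Derive the expected Vepanan reflex of *sadiweli:
Vepanan: *sadiweli > hadiweli > haziweli > haziwel  (by debuccalisation, intervocalic lenition, apocope)
Vepanan 'haziwel' matches the regular reflex exactly, so the pair is cognate.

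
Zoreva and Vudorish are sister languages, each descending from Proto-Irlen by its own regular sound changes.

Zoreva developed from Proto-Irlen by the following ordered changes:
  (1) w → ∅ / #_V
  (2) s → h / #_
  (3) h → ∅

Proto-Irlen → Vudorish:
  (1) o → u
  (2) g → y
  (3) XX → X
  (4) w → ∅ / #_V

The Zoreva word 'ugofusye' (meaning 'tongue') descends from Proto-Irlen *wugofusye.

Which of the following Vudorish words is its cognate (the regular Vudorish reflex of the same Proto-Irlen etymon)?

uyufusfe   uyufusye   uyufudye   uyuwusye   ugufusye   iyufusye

uyufusye

Vudorish: *wugofusye
  wugofusye → wugufusye   [vowel merger]
  wugufusye → wuyufusye   [unconditioned shift]
  wuyufusye (rule 3 does not apply)
  wuyufusye → uyufusye   [glide loss]
  giving Vudorish uyufusye.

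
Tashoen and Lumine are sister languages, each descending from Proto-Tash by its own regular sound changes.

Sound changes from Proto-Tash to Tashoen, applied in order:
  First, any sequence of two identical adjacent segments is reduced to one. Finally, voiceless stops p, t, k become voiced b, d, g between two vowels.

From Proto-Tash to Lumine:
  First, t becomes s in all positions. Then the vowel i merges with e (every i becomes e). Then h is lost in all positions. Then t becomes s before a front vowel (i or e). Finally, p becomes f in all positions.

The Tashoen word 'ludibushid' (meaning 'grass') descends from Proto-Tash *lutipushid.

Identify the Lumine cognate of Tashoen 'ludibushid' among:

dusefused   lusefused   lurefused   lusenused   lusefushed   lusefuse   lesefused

lusefused

Lumine: *lutipushid
  lutipushid → lusipushid   [unconditioned shift]
  lusipushid → lusepushed   [vowel merger]
  lusepushed → lusepused   [h-loss]
  lusepused (rule 4 does not apply)
  lusepused → lusefused   [unconditioned shift]
  giving Lumine lusefused.
Among the options, 'lusefused' alone shows every Lumine change applied in order.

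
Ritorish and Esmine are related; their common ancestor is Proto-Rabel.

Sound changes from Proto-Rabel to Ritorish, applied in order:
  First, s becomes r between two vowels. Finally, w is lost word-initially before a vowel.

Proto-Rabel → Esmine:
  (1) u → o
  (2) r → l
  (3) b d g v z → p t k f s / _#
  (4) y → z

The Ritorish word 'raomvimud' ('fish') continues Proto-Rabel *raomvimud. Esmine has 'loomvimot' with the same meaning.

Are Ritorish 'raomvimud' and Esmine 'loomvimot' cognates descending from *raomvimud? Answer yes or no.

no

Derive the expected Esmine reflex of *raomvimud:
Esmine: *raomvimud > raomvimod > laomvimod > laomvimot  (by vowel merger, unconditioned shift, final devoicing)
The regular Esmine reflex would be 'laomvimot', but the attested form is 'loomvimot'. The correspondence is irregular, so they are not cognates (the Esmine form has a different source).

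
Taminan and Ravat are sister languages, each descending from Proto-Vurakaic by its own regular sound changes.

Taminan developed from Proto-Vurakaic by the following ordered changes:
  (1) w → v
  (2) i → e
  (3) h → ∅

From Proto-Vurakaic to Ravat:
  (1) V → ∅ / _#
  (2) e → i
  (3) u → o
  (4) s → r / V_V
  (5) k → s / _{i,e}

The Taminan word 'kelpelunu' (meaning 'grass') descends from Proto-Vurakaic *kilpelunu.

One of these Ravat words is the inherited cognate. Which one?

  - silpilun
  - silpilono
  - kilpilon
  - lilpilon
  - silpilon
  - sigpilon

Ravat: *kilpelunu > kilpelun > kilpilun > kilpilon > silpilon  (by apocope, vowel merger, vowel merger, palatalisation)

silpilon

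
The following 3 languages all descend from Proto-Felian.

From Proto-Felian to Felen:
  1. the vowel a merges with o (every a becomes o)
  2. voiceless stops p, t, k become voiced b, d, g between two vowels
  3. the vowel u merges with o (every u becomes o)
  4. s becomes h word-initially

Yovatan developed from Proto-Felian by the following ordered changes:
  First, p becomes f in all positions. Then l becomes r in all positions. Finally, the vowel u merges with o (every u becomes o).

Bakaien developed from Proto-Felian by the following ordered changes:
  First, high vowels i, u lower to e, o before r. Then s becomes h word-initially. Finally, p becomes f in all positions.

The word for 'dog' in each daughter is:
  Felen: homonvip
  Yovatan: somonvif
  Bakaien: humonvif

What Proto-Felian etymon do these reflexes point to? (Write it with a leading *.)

*sumonvip

Position 1: Felen has h, Yovatan has s, Bakaien has h. Yovatan preserves s here (none of its changes turn any other segment into s), so the proto-segment is *s.
Position 2: Felen has o, Yovatan has o, Bakaien has u. Bakaien preserves u here (none of its changes turn any other segment into u), so the proto-segment is *u.
This points to *sumonvip. Verify forward in each daughter:
Felen: start from *sumonvip.
  rule 1: no change — sumonvip
  rule 2: no change — sumonvip
  rule 3 (vowel merger): sumonvip → somonvip
  rule 4 (debuccalisation): somonvip → homonvip
  ⇒ Felen homonvip
Yovatan: start from *sumonvip.
  rule 1 (unconditioned shift): sumonvip → sumonvif
  rule 2: no change — sumonvif
  rule 3 (vowel merger): sumonvif → somonvif
  ⇒ Yovatan somonvif
Bakaien: *sumonvip > humonvip > humonvif  (by debuccalisation, unconditioned shift)
Only *sumonvip yields all of Felen homonvip, Yovatan somonvif, Bakaien humonvif.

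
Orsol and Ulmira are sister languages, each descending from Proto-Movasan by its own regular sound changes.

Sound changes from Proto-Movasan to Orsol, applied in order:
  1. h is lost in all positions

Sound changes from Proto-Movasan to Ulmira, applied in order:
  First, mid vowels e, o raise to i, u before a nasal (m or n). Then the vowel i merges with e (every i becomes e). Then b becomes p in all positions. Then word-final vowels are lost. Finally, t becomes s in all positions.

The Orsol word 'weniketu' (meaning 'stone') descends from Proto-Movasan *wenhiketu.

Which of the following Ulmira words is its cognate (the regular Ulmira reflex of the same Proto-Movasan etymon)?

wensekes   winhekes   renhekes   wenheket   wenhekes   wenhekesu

Ulmira: *wenhiketu > winhiketu > wenheketu > wenheket > wenhekes  (by pre-nasal raising, vowel merger, apocope, unconditioned shift)
Among the options, 'wenhekes' alone shows every Ulmira change applied in order.

wenhekes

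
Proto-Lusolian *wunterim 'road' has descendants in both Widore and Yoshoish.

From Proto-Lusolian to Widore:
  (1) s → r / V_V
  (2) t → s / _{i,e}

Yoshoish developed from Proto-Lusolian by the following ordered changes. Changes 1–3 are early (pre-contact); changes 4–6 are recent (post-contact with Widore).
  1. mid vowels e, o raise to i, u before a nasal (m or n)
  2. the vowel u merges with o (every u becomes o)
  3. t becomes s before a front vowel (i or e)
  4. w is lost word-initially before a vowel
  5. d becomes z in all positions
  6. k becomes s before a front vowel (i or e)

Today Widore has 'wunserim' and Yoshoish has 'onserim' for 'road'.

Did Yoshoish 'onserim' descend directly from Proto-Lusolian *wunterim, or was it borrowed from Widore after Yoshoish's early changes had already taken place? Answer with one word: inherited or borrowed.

inherited

If inherited, *wunterim would pass through all of Yoshoish's changes:
Yoshoish: *wunterim
  wunterim (rule 1 does not apply)
  wunterim → wonterim   [vowel merger]
  wonterim → wonserim   [palatalisation]
  wonserim → onserim   [glide loss]
  onserim (rule 5 does not apply)
  onserim (rule 6 does not apply)
  giving Yoshoish onserim.
If borrowed from Widore 'wunserim' after the early changes, it would undergo only the recent ones:
  rule 4 (glide loss): wunserim → unserim
  rule 5 (unconditioned shift): no change (unserim)
  rule 6 (palatalisation): no change (unserim)
  ⇒ as a loan: unserim
Yoshoish 'onserim' matches the inherited outcome exactly, so it is an inherited cognate, not a loan.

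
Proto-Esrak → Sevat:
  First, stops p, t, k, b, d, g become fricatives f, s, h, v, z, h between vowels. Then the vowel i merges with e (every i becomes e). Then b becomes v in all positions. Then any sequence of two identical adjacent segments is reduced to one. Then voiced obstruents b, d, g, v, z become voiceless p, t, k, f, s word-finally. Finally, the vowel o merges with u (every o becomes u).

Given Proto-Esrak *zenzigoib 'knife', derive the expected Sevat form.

Sevat: start from *zenzigoib.
  rule 1 (intervocalic lenition): zenzigoib → zenzihoib
  rule 2 (vowel merger): zenzihoib → zenzehoeb
  rule 3 (unconditioned shift): zenzehoeb → zenzehoev
  rule 4: no change — zenzehoev
  rule 5 (final devoicing): zenzehoev → zenzehoef
  rule 6 (vowel merger): zenzehoef → zenzehuef
  ⇒ Sevat zenzehuef

zenzehuef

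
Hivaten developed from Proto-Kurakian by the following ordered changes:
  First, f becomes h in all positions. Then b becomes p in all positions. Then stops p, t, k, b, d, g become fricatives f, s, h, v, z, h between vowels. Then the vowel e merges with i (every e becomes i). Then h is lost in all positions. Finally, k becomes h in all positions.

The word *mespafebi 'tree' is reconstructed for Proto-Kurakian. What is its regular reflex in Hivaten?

mispaifi

Hivaten: start from *mespafebi.
  rule 1 (unconditioned shift): mespafebi → mespahebi
  rule 2 (unconditioned shift): mespahebi → mespahepi
  rule 3 (intervocalic lenition): mespahepi → mespahefi
  rule 4 (vowel merger): mespahefi → mispahifi
  rule 5 (h-loss): mispahifi → mispaifi
  rule 6: no change — mispaifi
  ⇒ Hivaten mispaifi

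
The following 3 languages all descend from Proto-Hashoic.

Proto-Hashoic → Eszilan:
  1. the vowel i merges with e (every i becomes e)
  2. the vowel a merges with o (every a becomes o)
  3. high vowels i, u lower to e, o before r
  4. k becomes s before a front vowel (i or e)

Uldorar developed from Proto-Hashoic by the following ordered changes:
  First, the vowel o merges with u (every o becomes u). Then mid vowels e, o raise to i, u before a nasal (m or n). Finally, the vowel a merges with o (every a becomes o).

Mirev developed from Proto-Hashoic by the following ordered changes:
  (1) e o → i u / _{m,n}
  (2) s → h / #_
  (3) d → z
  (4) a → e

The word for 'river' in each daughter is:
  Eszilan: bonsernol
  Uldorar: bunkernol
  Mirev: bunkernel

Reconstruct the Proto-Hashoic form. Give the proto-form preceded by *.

Position 4: Eszilan has s, Uldorar has k, Mirev has k. Uldorar preserves k here (none of its changes turn any other segment into k), so the proto-segment is *k.
Position 8: Eszilan has o, Uldorar has o, Mirev has e. In Uldorar, o can only continue *a, so the proto-segment is *a.
Position 2: Eszilan has o, Uldorar has u, Mirev has u. Taking the neighbouring segments as reconstructed: Eszilan o could go back to *a or *o; Uldorar u could go back to *o or *u; Mirev u could go back to *o or *u — the one source consistent with every daughter is *o.
This points to *bonkernal. Verify forward in each daughter:
Eszilan: *bonkernal
  bonkernal (rule 1 does not apply)
  bonkernal → bonkernol   [vowel merger]
  bonkernol (rule 3 does not apply)
  bonkernol → bonsernol   [palatalisation]
  giving Eszilan bonsernol.
Uldorar: *bonkernal
  bonkernal → bunkernal   [vowel merger]
  bunkernal (rule 2 does not apply)
  bunkernal → bunkernol   [vowel merger]
  giving Uldorar bunkernol.
Mirev: *bonkernal > bunkernal > bunkernel  (by pre-nasal raising, vowel merger)
No other proto-form is consistent with every reflex, so the reconstruction is *bonkernal.

*bonkernal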